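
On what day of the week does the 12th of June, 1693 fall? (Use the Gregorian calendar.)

Doomsday rule: the anchor day for the 1600s is Tuesday. For year 93: 93÷12 = 7 r 9, and 9÷4 = 2, so 7+9+2 = 18.
Tuesday + 18 ≡ Saturday — that's 1693's doomsday.
In June the doomsday date is Jun 6.
Jun 12 is 6 days after Jun 6; 6 mod 7 = 6, so Saturday + 6 = Friday.

Friday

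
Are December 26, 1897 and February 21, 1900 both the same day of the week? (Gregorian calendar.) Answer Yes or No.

No

From Dec 26, 1897 to Feb 21, 1900 is 787 days.
787 mod 7 = 3, so they are different weekdays.
(Dec 26, 1897 is a Sunday; Feb 21, 1900 is a Wednesday.)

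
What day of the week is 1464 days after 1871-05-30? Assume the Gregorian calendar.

First find the weekday of May 30, 1871. Doomsday rule: the anchor day for the 1800s is Friday. For year 71: 71÷12 = 5 r 11, and 11÷4 = 2, so 5+11+2 = 18.
Friday + 18 ≡ Tuesday — that's 1871's doomsday.
In May the doomsday date is May 9.
May 30 is 21 days after May 9; 21 mod 7 = 0, so Tuesday + 0 = Tuesday.
1464 mod 7 = 1, so 1464 days after a Tuesday is Tuesday + 1 = Wednesday.

Wednesday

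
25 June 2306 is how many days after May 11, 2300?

2236

May 11, 2300 → May 11, 2301: 365 days.
May 11, 2301 → May 11, 2302: 365 days.
May 11, 2302 → May 11, 2303: 365 days.
May 11, 2303 → May 11, 2304: 366 days (Feb 29, 2304 is in that span).
May 11, 2304 → May 11, 2305: 365 days.
May 11, 2305 → May 11, 2306: 365 days.
May 11, 2306 → Jun 11, 2306: 31 days (May has 31).
Jun 11, 2306 → Jun 25, 2306: 14 days.
Total: 2236 days.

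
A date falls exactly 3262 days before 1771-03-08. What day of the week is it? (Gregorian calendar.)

Friday

Mar 8, 1771 is a Friday.
3262 mod 7 = 0, so 3262 days before a Friday is Friday − 0 = Friday.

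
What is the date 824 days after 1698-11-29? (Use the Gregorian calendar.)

March 3, 1701

+365 (one year) → Nov 29, 1699 (459 left).
+365 (one year) → Nov 29, 1700 (94 left).
Nov has 30 days: +2 → Dec 1, 1700 (92 left).
Dec has 31 days: +31 → Jan 1, 1701 (61 left).
Jan has 31 days: +31 → Feb 1, 1701 (30 left).
Feb has 28 days: +28 → Mar 1, 1701 (2 left).
+2 → Mar 3, 1701.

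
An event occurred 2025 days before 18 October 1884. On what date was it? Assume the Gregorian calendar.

−366 (one year; includes Feb 29, 1884) → Oct 18, 1883 (1659 left).
−365 (one year) → Oct 18, 1882 (1294 left).
−365 (one year) → Oct 18, 1881 (929 left).
−365 (one year) → Oct 18, 1880 (564 left).
−366 (one year; includes Feb 29, 1880) → Oct 18, 1879 (198 left).
−18 → Sep 30, 1879 (end of Sep, 30 days; 180 left).
−30 → Aug 31, 1879 (end of Aug, 31 days; 150 left).
−31 → Jul 31, 1879 (end of Jul, 31 days; 119 left).
−31 → Jun 30, 1879 (end of Jun, 30 days; 88 left).
−30 → May 31, 1879 (end of May, 31 days; 58 left).
−31 → Apr 30, 1879 (end of Apr, 30 days; 27 left).
−27 → Apr 3, 1879.

April 3, 1879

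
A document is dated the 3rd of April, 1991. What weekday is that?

Doomsday rule: the anchor day for the 1900s is Wednesday. For year 91: 91÷12 = 7 r 7, and 7÷4 = 1, so 7+7+1 = 15.
Wednesday + 15 ≡ Thursday — that's 1991's doomsday.
In April the doomsday date is Apr 4.
Apr 3 is 1 day before Apr 4; 1 mod 7 = 1, so Thursday − 1 = Wednesday.

Wednesday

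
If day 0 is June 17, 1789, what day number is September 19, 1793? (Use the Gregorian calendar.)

1555

Jun 17, 1789 → Jun 17, 1790: 365 days.
Jun 17, 1790 → Jun 17, 1791: 365 days.
Jun 17, 1791 → Jun 17, 1792: 366 days (Feb 29, 1792 is in that span).
Jun 17, 1792 → Jun 17, 1793: 365 days.
Jun 17, 1793 → Jul 17, 1793: 30 days (June has 30).
Jul 17, 1793 → Aug 17, 1793: 31 days (July has 31).
Aug 17, 1793 → Sep 17, 1793: 31 days (August has 31).
Sep 17, 1793 → Sep 19, 1793: 2 days.
Total: 1555 days.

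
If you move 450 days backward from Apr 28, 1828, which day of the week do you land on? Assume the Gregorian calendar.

Apr 28, 1828 is a Monday.
450 mod 7 = 2, so 450 days before a Monday is Monday − 2 = Saturday.

Saturday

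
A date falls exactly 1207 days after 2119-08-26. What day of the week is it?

Tuesday

First find the weekday of Aug 26, 2119. Doomsday rule: the anchor day for the 2100s is Sunday. For year 19: 19÷12 = 1 r 7, and 7÷4 = 1, so 1+7+1 = 9.
Sunday + 9 ≡ Tuesday — that's 2119's doomsday.
In August the doomsday date is Aug 8.
Aug 26 is 18 days after Aug 8; 18 mod 7 = 4, so Tuesday + 4 = Saturday.
1207 mod 7 = 3, so 1207 days after a Saturday is Saturday + 3 = Tuesday.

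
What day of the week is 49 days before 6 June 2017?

Tuesday

First find the weekday of Jun 6, 2017. Doomsday rule: the anchor day for the 2000s is Tuesday. For year 17: 17÷12 = 1 r 5, and 5÷4 = 1, so 1+5+1 = 7.
Tuesday + 7 ≡ Tuesday — that's 2017's doomsday.
In June the doomsday date is Jun 6.
Jun 6 is the doomsday itself: Tuesday.
49 mod 7 = 0, so 49 days before a Tuesday is Tuesday − 0 = Tuesday.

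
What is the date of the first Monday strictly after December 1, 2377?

Dec 1, 2377 is a Thursday.
From Thursday to the next Monday is 4 days.
Dec 1, 2377 + 4 = Dec 5, 2377.

December 5, 2377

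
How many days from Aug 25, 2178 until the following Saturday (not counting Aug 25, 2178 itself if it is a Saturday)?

4

Aug 25, 2178 is a Tuesday.
From Tuesday to the next Saturday is 4 days.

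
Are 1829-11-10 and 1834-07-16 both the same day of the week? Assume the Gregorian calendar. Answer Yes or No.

No

From Nov 10, 1829 to Jul 16, 1834 is 1709 days.
1709 mod 7 = 1, so they are different weekdays.
(Nov 10, 1829 is a Tuesday; Jul 16, 1834 is a Wednesday.)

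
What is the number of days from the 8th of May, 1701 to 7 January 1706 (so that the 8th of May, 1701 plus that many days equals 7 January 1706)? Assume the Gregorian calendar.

May 8, 1701 → May 8, 1702: 365 days.
May 8, 1702 → May 8, 1703: 365 days.
May 8, 1703 → May 8, 1704: 366 days (Feb 29, 1704 is in that span).
May 8, 1704 → May 8, 1705: 365 days.
May 8, 1705 → Jun 8, 1705: 31 days (May has 31).
Jun 8, 1705 → Jul 8, 1705: 30 days (June has 30).
Jul 8, 1705 → Aug 8, 1705: 31 days (July has 31).
Aug 8, 1705 → Sep 8, 1705: 31 days (August has 31).
Sep 8, 1705 → Oct 8, 1705: 30 days (September has 30).
Oct 8, 1705 → Nov 8, 1705: 31 days (October has 31).
Nov 8, 1705 → Dec 8, 1705: 30 days (November has 30).
Dec 8, 1705 → Jan 7, 1706: 30 days.
Total: 1705 days.

1705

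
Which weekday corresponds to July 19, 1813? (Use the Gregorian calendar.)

Monday

Doomsday rule: the anchor day for the 1800s is Friday. For year 13: 13÷12 = 1 r 1, and 1÷4 = 0, so 1+1+0 = 2.
Friday + 2 ≡ Sunday — that's 1813's doomsday.
In July the doomsday date is Jul 11.
Jul 19 is 8 days after Jul 11; 8 mod 7 = 1, so Sunday + 1 = Monday.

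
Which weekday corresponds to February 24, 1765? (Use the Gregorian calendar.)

Doomsday rule: the anchor day for the 1700s is Sunday. For year 65: 65÷12 = 5 r 5, and 5÷4 = 1, so 5+5+1 = 11.
Sunday + 11 ≡ Thursday — that's 1765's doomsday.
In February the doomsday date is Feb 28 (1765 is not a leap year).
Feb 24 is 4 days before Feb 28; 4 mod 7 = 4, so Thursday − 4 = Sunday.

Sunday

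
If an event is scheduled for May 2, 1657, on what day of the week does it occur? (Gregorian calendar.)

Wednesday

Doomsday rule: the anchor day for the 1600s is Tuesday. For year 57: 57÷12 = 4 r 9, and 9÷4 = 2, so 4+9+2 = 15.
Tuesday + 15 ≡ Wednesday — that's 1657's doomsday.
In May the doomsday date is May 9.
May 2 is 7 days before May 9; 7 mod 7 = 0, so Wednesday − 0 = Wednesday.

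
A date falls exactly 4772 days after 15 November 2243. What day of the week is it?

First find the weekday of Nov 15, 2243. Doomsday rule: the anchor day for the 2200s is Friday. For year 43: 43÷12 = 3 r 7, and 7÷4 = 1, so 3+7+1 = 11.
Friday + 11 ≡ Tuesday — that's 2243's doomsday.
In November the doomsday date is Nov 7.
Nov 15 is 8 days after Nov 7; 8 mod 7 = 1, so Tuesday + 1 = Wednesday.
4772 mod 7 = 5, so 4772 days after a Wednesday is Wednesday + 5 = Monday.

Monday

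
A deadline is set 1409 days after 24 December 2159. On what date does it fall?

November 2, 2163

+366 (one year; includes Feb 29, 2160) → Dec 24, 2160 (1043 left).
+365 (one year) → Dec 24, 2161 (678 left).
+365 (one year) → Dec 24, 2162 (313 left).
Dec has 31 days: +8 → Jan 1, 2163 (305 left).
Jan has 31 days: +31 → Feb 1, 2163 (274 left).
Feb has 28 days: +28 → Mar 1, 2163 (246 left).
Mar has 31 days: +31 → Apr 1, 2163 (215 left).
Apr has 30 days: +30 → May 1, 2163 (185 left).
May has 31 days: +31 → Jun 1, 2163 (154 left).
Jun has 30 days: +30 → Jul 1, 2163 (124 left).
Jul has 31 days: +31 → Aug 1, 2163 (93 left).
Aug has 31 days: +31 → Sep 1, 2163 (62 left).
Sep has 30 days: +30 → Oct 1, 2163 (32 left).
Oct has 31 days: +31 → Nov 1, 2163 (1 left).
+1 → Nov 2, 2163.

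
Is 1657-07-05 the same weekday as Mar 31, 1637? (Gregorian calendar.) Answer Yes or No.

No

From Mar 31, 1637 to Jul 5, 1657 is 7401 days.
7401 mod 7 = 2, so they are different weekdays.
(Mar 31, 1637 is a Tuesday; Jul 5, 1657 is a Thursday.)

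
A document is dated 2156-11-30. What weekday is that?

Doomsday rule: the anchor day for the 2100s is Sunday. For year 56: 56÷12 = 4 r 8, and 8÷4 = 2, so 4+8+2 = 14.
Sunday + 14 ≡ Sunday — that's 2156's doomsday.
In November the doomsday date is Nov 7.
Nov 30 is 23 days after Nov 7; 23 mod 7 = 2, so Sunday + 2 = Tuesday.

Tuesday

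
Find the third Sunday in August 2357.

August 18, 2357

August 1, 2357 is a Thursday.
The first Sunday is therefore August 4 (3 days later).
The third Sunday is 4 + 2×7 = August 18.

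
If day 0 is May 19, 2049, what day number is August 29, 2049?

102

May 19, 2049 → Jun 19, 2049: 31 days (May has 31).
Jun 19, 2049 → Jul 19, 2049: 30 days (June has 30).
Jul 19, 2049 → Aug 19, 2049: 31 days (July has 31).
Aug 19, 2049 → Aug 29, 2049: 10 days.
Total: 102 days.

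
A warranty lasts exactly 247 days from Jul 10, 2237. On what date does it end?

March 14, 2238

Jul has 31 days: +22 → Aug 1, 2237 (225 left).
Aug has 31 days: +31 → Sep 1, 2237 (194 left).
Sep has 30 days: +30 → Oct 1, 2237 (164 left).
Oct has 31 days: +31 → Nov 1, 2237 (133 left).
Nov has 30 days: +30 → Dec 1, 2237 (103 left).
Dec has 31 days: +31 → Jan 1, 2238 (72 left).
Jan has 31 days: +31 → Feb 1, 2238 (41 left).
Feb has 28 days: +28 → Mar 1, 2238 (13 left).
+13 → Mar 14, 2238.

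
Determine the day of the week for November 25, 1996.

Doomsday rule: the anchor day for the 1900s is Wednesday. For year 96: 96÷12 = 8 r 0, and 0÷4 = 0, so 8+0+0 = 8.
Wednesday + 8 ≡ Thursday — that's 1996's doomsday.
In November the doomsday date is Nov 7.
Nov 25 is 18 days after Nov 7; 18 mod 7 = 4, so Thursday + 4 = Monday.

Monday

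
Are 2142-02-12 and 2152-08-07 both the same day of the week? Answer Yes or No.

Yes

From Feb 12, 2142 to Aug 7, 2152 is 3829 days.
3829 mod 7 = 0, so they are the same weekday.
(Feb 12, 2142 is a Monday; Aug 7, 2152 is a Monday.)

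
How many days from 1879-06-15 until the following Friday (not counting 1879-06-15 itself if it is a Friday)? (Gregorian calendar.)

Jun 15, 1879 is a Sunday.
From Sunday to the next Friday is 5 days.

5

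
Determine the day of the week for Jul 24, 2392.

Doomsday rule: the anchor day for the 2300s is Wednesday. For year 92: 92÷12 = 7 r 8, and 8÷4 = 2, so 7+8+2 = 17.
Wednesday + 17 ≡ Saturday — that's 2392's doomsday.
In July the doomsday date is Jul 11.
Jul 24 is 13 days after Jul 11; 13 mod 7 = 6, so Saturday + 6 = Friday.

Friday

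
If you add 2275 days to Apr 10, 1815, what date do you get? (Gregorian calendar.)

+366 (one year; includes Feb 29, 1816) → Apr 10, 1816 (1909 left).
+365 (one year) → Apr 10, 1817 (1544 left).
+365 (one year) → Apr 10, 1818 (1179 left).
+365 (one year) → Apr 10, 1819 (814 left).
+366 (one year; includes Feb 29, 1820) → Apr 10, 1820 (448 left).
+365 (one year) → Apr 10, 1821 (83 left).
Apr has 30 days: +21 → May 1, 1821 (62 left).
May has 31 days: +31 → Jun 1, 1821 (31 left).
Jun has 30 days: +30 → Jul 1, 1821 (1 left).
+1 → Jul 2, 1821.

July 2, 1821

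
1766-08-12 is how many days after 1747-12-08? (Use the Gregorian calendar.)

Dec 8, 1747 → Dec 8, 1748: 366 days (Feb 29, 1748 is in that span).
Dec 8, 1748 → Dec 8, 1749: 365 days.
Dec 8, 1749 → Dec 8, 1750: 365 days.
Dec 8, 1750 → Dec 8, 1751: 365 days.
Dec 8, 1751 → Dec 8, 1752: 366 days (Feb 29, 1752 is in that span).
Dec 8, 1752 → Dec 8, 1753: 365 days.
Dec 8, 1753 → Dec 8, 1754: 365 days.
Dec 8, 1754 → Dec 8, 1755: 365 days.
Dec 8, 1755 → Dec 8, 1756: 366 days (Feb 29, 1756 is in that span).
Dec 8, 1756 → Dec 8, 1757: 365 days.
Dec 8, 1757 → Dec 8, 1758: 365 days.
Dec 8, 1758 → Dec 8, 1759: 365 days.
Dec 8, 1759 → Dec 8, 1760: 366 days (Feb 29, 1760 is in that span).
Dec 8, 1760 → Dec 8, 1761: 365 days.
Dec 8, 1761 → Dec 8, 1762: 365 days.
Dec 8, 1762 → Dec 8, 1763: 365 days.
Dec 8, 1763 → Dec 8, 1764: 366 days (Feb 29, 1764 is in that span).
Dec 8, 1764 → Dec 8, 1765: 365 days.
Dec 8, 1765 → Jan 8, 1766: 31 days (December has 31).
Jan 8, 1766 → Feb 8, 1766: 31 days (January has 31).
Feb 8, 1766 → Mar 8, 1766: 28 days (February has 28).
Mar 8, 1766 → Apr 8, 1766: 31 days (March has 31).
Apr 8, 1766 → May 8, 1766: 30 days (April has 30).
May 8, 1766 → Jun 8, 1766: 31 days (May has 31).
Jun 8, 1766 → Jul 8, 1766: 30 days (June has 30).
Jul 8, 1766 → Aug 8, 1766: 31 days (July has 31).
Aug 8, 1766 → Aug 12, 1766: 4 days.
Total: 6822 days.

6822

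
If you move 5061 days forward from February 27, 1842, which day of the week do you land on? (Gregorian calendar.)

Feb 27, 1842 is a Sunday.
5061 mod 7 = 0, so 5061 days after a Sunday is Sunday + 0 = Sunday.

Sunday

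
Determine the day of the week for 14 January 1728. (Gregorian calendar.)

Wednesday

Doomsday rule: the anchor day for the 1700s is Sunday. For year 28: 28÷12 = 2 r 4, and 4÷4 = 1, so 2+4+1 = 7.
Sunday + 7 ≡ Sunday — that's 1728's doomsday.
In January the doomsday date is Jan 4 (1728 is a leap year (divisible by 4)).
Jan 14 is 10 days after Jan 4; 10 mod 7 = 3, so Sunday + 3 = Wednesday.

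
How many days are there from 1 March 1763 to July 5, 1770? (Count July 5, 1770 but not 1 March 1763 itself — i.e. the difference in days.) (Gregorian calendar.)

Mar 1, 1763 → Mar 1, 1764: 366 days (Feb 29, 1764 is in that span).
Mar 1, 1764 → Mar 1, 1765: 365 days.
Mar 1, 1765 → Mar 1, 1766: 365 days.
Mar 1, 1766 → Mar 1, 1767: 365 days.
Mar 1, 1767 → Mar 1, 1768: 366 days (Feb 29, 1768 is in that span).
Mar 1, 1768 → Mar 1, 1769: 365 days.
Mar 1, 1769 → Mar 1, 1770: 365 days.
Mar 1, 1770 → Apr 1, 1770: 31 days (March has 31).
Apr 1, 1770 → May 1, 1770: 30 days (April has 30).
May 1, 1770 → Jun 1, 1770: 31 days (May has 31).
Jun 1, 1770 → Jul 1, 1770: 30 days (June has 30).
Jul 1, 1770 → Jul 5, 1770: 4 days.
Total: 2683 days.

2683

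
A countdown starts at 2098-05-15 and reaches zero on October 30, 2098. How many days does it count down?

May 15, 2098 → Jun 15, 2098: 31 days (May has 31).
Jun 15, 2098 → Jul 15, 2098: 30 days (June has 30).
Jul 15, 2098 → Aug 15, 2098: 31 days (July has 31).
Aug 15, 2098 → Sep 15, 2098: 31 days (August has 31).
Sep 15, 2098 → Oct 15, 2098: 30 days (September has 30).
Oct 15, 2098 → Oct 30, 2098: 15 days.
Total: 168 days.

168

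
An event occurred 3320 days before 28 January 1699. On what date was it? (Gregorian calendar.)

−365 (one year) → Jan 28, 1698 (2955 left).
−365 (one year) → Jan 28, 1697 (2590 left).
−366 (one year; includes Feb 29, 1696) → Jan 28, 1696 (2224 left).
−365 (one year) → Jan 28, 1695 (1859 left).
−365 (one year) → Jan 28, 1694 (1494 left).
−365 (one year) → Jan 28, 1693 (1129 left).
−366 (one year; includes Feb 29, 1692) → Jan 28, 1692 (763 left).
−365 (one year) → Jan 28, 1691 (398 left).
−28 → Dec 31, 1690 (end of Dec, 31 days; 370 left).
−31 → Nov 30, 1690 (end of Nov, 30 days; 339 left).
−30 → Oct 31, 1690 (end of Oct, 31 days; 309 left).
−31 → Sep 30, 1690 (end of Sep, 30 days; 278 left).
−30 → Aug 31, 1690 (end of Aug, 31 days; 248 left).
−31 → Jul 31, 1690 (end of Jul, 31 days; 217 left).
−31 → Jun 30, 1690 (end of Jun, 30 days; 186 left).
−30 → May 31, 1690 (end of May, 31 days; 156 left).
−31 → Apr 30, 1690 (end of Apr, 30 days; 125 left).
−30 → Mar 31, 1690 (end of Mar, 31 days; 95 left).
−31 → Feb 28, 1690 (end of Feb, 28 days; 64 left).
−28 → Jan 31, 1690 (end of Jan, 31 days; 36 left).
−31 → Dec 31, 1689 (end of Dec, 31 days; 5 left).
−5 → Dec 26, 1689.

December 26, 1689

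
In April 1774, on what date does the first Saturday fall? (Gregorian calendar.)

April 1, 1774 is a Friday.
The first Saturday is therefore April 2 (1 days later).

April 2, 1774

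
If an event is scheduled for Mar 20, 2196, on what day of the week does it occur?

Sunday

January 1, 2196 is a Friday.
Jan 1, 2196 → Feb 1, 2196: 31 days (January has 31).
Feb 1, 2196 → Mar 1, 2196: 29 days (February has 29).
Mar 1, 2196 → Mar 20, 2196: 19 days.
Total: 79 days.
79 mod 7 = 2, so Friday + 2 = Sunday.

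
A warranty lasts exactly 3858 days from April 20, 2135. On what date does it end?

+366 (one year; includes Feb 29, 2136) → Apr 20, 2136 (3492 left).
+365 (one year) → Apr 20, 2137 (3127 left).
+365 (one year) → Apr 20, 2138 (2762 left).
+365 (one year) → Apr 20, 2139 (2397 left).
+366 (one year; includes Feb 29, 2140) → Apr 20, 2140 (2031 left).
+365 (one year) → Apr 20, 2141 (1666 left).
+365 (one year) → Apr 20, 2142 (1301 left).
+365 (one year) → Apr 20, 2143 (936 left).
+366 (one year; includes Feb 29, 2144) → Apr 20, 2144 (570 left).
+365 (one year) → Apr 20, 2145 (205 left).
Apr has 30 days: +11 → May 1, 2145 (194 left).
May has 31 days: +31 → Jun 1, 2145 (163 left).
Jun has 30 days: +30 → Jul 1, 2145 (133 left).
Jul has 31 days: +31 → Aug 1, 2145 (102 left).
Aug has 31 days: +31 → Sep 1, 2145 (71 left).
Sep has 30 days: +30 → Oct 1, 2145 (41 left).
Oct has 31 days: +31 → Nov 1, 2145 (10 left).
+10 → Nov 11, 2145.

November 11, 2145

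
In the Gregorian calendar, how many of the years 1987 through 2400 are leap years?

101

Multiples of 4 in [1987,2400]: 104.
Of those, multiples of 100: 5 (not leap unless ÷400).
Multiples of 400: 2.
Leap years = 104 − 5 + 2 = 101.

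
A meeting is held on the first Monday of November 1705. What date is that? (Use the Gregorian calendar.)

November 1, 1705 is a Sunday.
The first Monday is therefore November 2 (1 days later).

November 2, 1705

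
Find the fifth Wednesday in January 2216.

January 1, 2216 is a Monday.
The first Wednesday is therefore January 3 (2 days later).
The fifth Wednesday is 3 + 4×7 = January 31.

January 31, 2216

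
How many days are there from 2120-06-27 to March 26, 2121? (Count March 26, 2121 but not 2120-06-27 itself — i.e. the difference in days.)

Jun 27, 2120 → Jul 27, 2120: 30 days (June has 30).
Jul 27, 2120 → Aug 27, 2120: 31 days (July has 31).
Aug 27, 2120 → Sep 27, 2120: 31 days (August has 31).
Sep 27, 2120 → Oct 27, 2120: 30 days (September has 30).
Oct 27, 2120 → Nov 27, 2120: 31 days (October has 31).
Nov 27, 2120 → Dec 27, 2120: 30 days (November has 30).
Dec 27, 2120 → Jan 27, 2121: 31 days (December has 31).
Jan 27, 2121 → Feb 27, 2121: 31 days (January has 31).
Feb 27, 2121 → Mar 26, 2121: 27 days.
Total: 272 days.

272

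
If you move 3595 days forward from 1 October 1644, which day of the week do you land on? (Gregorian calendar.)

First find the weekday of Oct 1, 1644. Doomsday rule: the anchor day for the 1600s is Tuesday. For year 44: 44÷12 = 3 r 8, and 8÷4 = 2, so 3+8+2 = 13.
Tuesday + 13 ≡ Monday — that's 1644's doomsday.
In October the doomsday date is Oct 10.
Oct 1 is 9 days before Oct 10; 9 mod 7 = 2, so Monday − 2 = Saturday.
3595 mod 7 = 4, so 3595 days after a Saturday is Saturday + 4 = Wednesday.

Wednesday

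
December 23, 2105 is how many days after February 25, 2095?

3953

Feb 25, 2095 → Feb 25, 2096: 365 days.
Feb 25, 2096 → Feb 25, 2097: 366 days (Feb 29, 2096 is in that span).
Feb 25, 2097 → Feb 25, 2098: 365 days.
Feb 25, 2098 → Feb 25, 2099: 365 days.
Feb 25, 2099 → Feb 25, 2100: 365 days.
Feb 25, 2100 → Feb 25, 2101: 365 days.
Feb 25, 2101 → Feb 25, 2102: 365 days.
Feb 25, 2102 → Feb 25, 2103: 365 days.
Feb 25, 2103 → Feb 25, 2104: 365 days.
Feb 25, 2104 → Feb 25, 2105: 366 days (Feb 29, 2104 is in that span).
Feb 25, 2105 → Mar 25, 2105: 28 days (February has 28).
Mar 25, 2105 → Apr 25, 2105: 31 days (March has 31).
Apr 25, 2105 → May 25, 2105: 30 days (April has 30).
May 25, 2105 → Jun 25, 2105: 31 days (May has 31).
Jun 25, 2105 → Jul 25, 2105: 30 days (June has 30).
Jul 25, 2105 → Aug 25, 2105: 31 days (July has 31).
Aug 25, 2105 → Sep 25, 2105: 31 days (August has 31).
Sep 25, 2105 → Oct 25, 2105: 30 days (September has 30).
Oct 25, 2105 → Nov 25, 2105: 31 days (October has 31).
Nov 25, 2105 → Dec 23, 2105: 28 days.
Total: 3953 days.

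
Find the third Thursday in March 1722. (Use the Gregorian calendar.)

March 19, 1722

March 1, 1722 is a Sunday.
The first Thursday is therefore March 5 (4 days later).
The third Thursday is 5 + 2×7 = March 19.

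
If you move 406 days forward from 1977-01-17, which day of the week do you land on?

Monday

Jan 17, 1977 is a Monday.
406 mod 7 = 0, so 406 days after a Monday is Monday + 0 = Monday.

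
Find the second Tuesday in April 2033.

April 1, 2033 is a Friday.
The first Tuesday is therefore April 5 (4 days later).
The second Tuesday is 5 + 1×7 = April 12.

April 12, 2033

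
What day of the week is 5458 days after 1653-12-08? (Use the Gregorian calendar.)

First find the weekday of Dec 8, 1653. Doomsday rule: the anchor day for the 1600s is Tuesday. For year 53: 53÷12 = 4 r 5, and 5÷4 = 1, so 4+5+1 = 10.
Tuesday + 10 ≡ Friday — that's 1653's doomsday.
In December the doomsday date is Dec 12.
Dec 8 is 4 days before Dec 12; 4 mod 7 = 4, so Friday − 4 = Monday.
5458 mod 7 = 5, so 5458 days after a Monday is Monday + 5 = Saturday.

Saturday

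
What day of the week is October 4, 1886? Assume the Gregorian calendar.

Doomsday rule: the anchor day for the 1800s is Friday. For year 86: 86÷12 = 7 r 2, and 2÷4 = 0, so 7+2+0 = 9.
Friday + 9 ≡ Sunday — that's 1886's doomsday.
In October the doomsday date is Oct 10.
Oct 4 is 6 days before Oct 10; 6 mod 7 = 6, so Sunday − 6 = Monday.

Monday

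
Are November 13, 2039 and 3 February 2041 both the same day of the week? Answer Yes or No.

From Nov 13, 2039 to Feb 3, 2041 is 448 days.
448 mod 7 = 0, so they are the same weekday.
(Nov 13, 2039 is a Sunday; Feb 3, 2041 is a Sunday.)

Yes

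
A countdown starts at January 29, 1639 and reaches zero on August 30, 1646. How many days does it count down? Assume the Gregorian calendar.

Jan 29, 1639 → Jan 29, 1640: 365 days.
Jan 29, 1640 → Jan 29, 1641: 366 days (Feb 29, 1640 is in that span).
Jan 29, 1641 → Jan 29, 1642: 365 days.
Jan 29, 1642 → Jan 29, 1643: 365 days.
Jan 29, 1643 → Jan 29, 1644: 365 days.
Jan 29, 1644 → Jan 29, 1645: 366 days (Feb 29, 1644 is in that span).
Jan 29, 1645 → Jan 29, 1646: 365 days.
Jan 29, 1646 → Feb 28, 1646: 30 days (January has 31).
Feb 28, 1646 → Mar 28, 1646: 28 days (February has 28).
Mar 28, 1646 → Apr 28, 1646: 31 days (March has 31).
Apr 28, 1646 → May 28, 1646: 30 days (April has 30).
May 28, 1646 → Jun 28, 1646: 31 days (May has 31).
Jun 28, 1646 → Jul 28, 1646: 30 days (June has 30).
Jul 28, 1646 → Aug 28, 1646: 31 days (July has 31).
Aug 28, 1646 → Aug 30, 1646: 2 days.
Total: 2770 days.

2770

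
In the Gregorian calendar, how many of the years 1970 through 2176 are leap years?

51

Multiples of 4 in [1970,2176]: 52.
Of those, multiples of 100: 2 (not leap unless ÷400).
Multiples of 400: 1.
Leap years = 52 − 2 + 1 = 51.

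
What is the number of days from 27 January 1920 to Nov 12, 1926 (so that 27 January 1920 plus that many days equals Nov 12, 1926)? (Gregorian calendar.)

2481

Jan 27, 1920 → Jan 27, 1921: 366 days (Feb 29, 1920 is in that span).
Jan 27, 1921 → Jan 27, 1922: 365 days.
Jan 27, 1922 → Jan 27, 1923: 365 days.
Jan 27, 1923 → Jan 27, 1924: 365 days.
Jan 27, 1924 → Jan 27, 1925: 366 days (Feb 29, 1924 is in that span).
Jan 27, 1925 → Jan 27, 1926: 365 days.
Jan 27, 1926 → Feb 27, 1926: 31 days (January has 31).
Feb 27, 1926 → Mar 27, 1926: 28 days (February has 28).
Mar 27, 1926 → Apr 27, 1926: 31 days (March has 31).
Apr 27, 1926 → May 27, 1926: 30 days (April has 30).
May 27, 1926 → Jun 27, 1926: 31 days (May has 31).
Jun 27, 1926 → Jul 27, 1926: 30 days (June has 30).
Jul 27, 1926 → Aug 27, 1926: 31 days (July has 31).
Aug 27, 1926 → Sep 27, 1926: 31 days (August has 31).
Sep 27, 1926 → Oct 27, 1926: 30 days (September has 30).
Oct 27, 1926 → Nov 12, 1926: 16 days.
Total: 2481 days.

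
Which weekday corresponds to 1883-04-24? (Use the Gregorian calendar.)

Doomsday rule: the anchor day for the 1800s is Friday. For year 83: 83÷12 = 6 r 11, and 11÷4 = 2, so 6+11+2 = 19.
Friday + 19 ≡ Wednesday — that's 1883's doomsday.
In April the doomsday date is Apr 4.
Apr 24 is 20 days after Apr 4; 20 mod 7 = 6, so Wednesday + 6 = Tuesday.

Tuesday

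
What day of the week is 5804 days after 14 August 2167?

First find the weekday of Aug 14, 2167. Doomsday rule: the anchor day for the 2100s is Sunday. For year 67: 67÷12 = 5 r 7, and 7÷4 = 1, so 5+7+1 = 13.
Sunday + 13 ≡ Saturday — that's 2167's doomsday.
In August the doomsday date is Aug 8.
Aug 14 is 6 days after Aug 8; 6 mod 7 = 6, so Saturday + 6 = Friday.
5804 mod 7 = 1, so 5804 days after a Friday is Friday + 1 = Saturday.

Saturday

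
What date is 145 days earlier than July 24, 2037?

−24 → Jun 30, 2037 (end of Jun, 30 days; 121 left).
−30 → May 31, 2037 (end of May, 31 days; 91 left).
−31 → Apr 30, 2037 (end of Apr, 30 days; 60 left).
−30 → Mar 31, 2037 (end of Mar, 31 days; 30 left).
−30 → Mar 1, 2037.

March 1, 2037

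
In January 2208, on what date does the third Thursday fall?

January 21, 2208

January 1, 2208 is a Friday.
The first Thursday is therefore January 7 (6 days later).
The third Thursday is 7 + 2×7 = January 21.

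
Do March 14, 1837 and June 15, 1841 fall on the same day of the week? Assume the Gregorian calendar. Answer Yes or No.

Yes

From Mar 14, 1837 to Jun 15, 1841 is 1554 days.
1554 mod 7 = 0, so they are the same weekday.
(Mar 14, 1837 is a Tuesday; Jun 15, 1841 is a Tuesday.)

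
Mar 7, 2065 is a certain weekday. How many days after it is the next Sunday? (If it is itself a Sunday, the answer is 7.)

Mar 7, 2065 is a Saturday.
From Saturday to the next Sunday is 1 day.

1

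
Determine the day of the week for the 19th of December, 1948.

Doomsday rule: the anchor day for the 1900s is Wednesday. For year 48: 48÷12 = 4 r 0, and 0÷4 = 0, so 4+0+0 = 4.
Wednesday + 4 ≡ Sunday — that's 1948's doomsday.
In December the doomsday date is Dec 12.
Dec 19 is 7 days after Dec 12; 7 mod 7 = 0, so Sunday + 0 = Sunday.

Sunday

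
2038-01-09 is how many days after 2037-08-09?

Aug 9, 2037 → Sep 9, 2037: 31 days (August has 31).
Sep 9, 2037 → Oct 9, 2037: 30 days (September has 30).
Oct 9, 2037 → Nov 9, 2037: 31 days (October has 31).
Nov 9, 2037 → Dec 9, 2037: 30 days (November has 30).
Dec 9, 2037 → Jan 9, 2038: 31 days.
Total: 153 days.

153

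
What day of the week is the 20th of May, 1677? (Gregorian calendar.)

Thursday

Doomsday rule: the anchor day for the 1600s is Tuesday. For year 77: 77÷12 = 6 r 5, and 5÷4 = 1, so 6+5+1 = 12.
Tuesday + 12 ≡ Sunday — that's 1677's doomsday.
In May the doomsday date is May 9.
May 20 is 11 days after May 9; 11 mod 7 = 4, so Sunday + 4 = Thursday.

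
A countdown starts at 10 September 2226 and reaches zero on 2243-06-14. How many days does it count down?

Sep 10, 2226 → Sep 10, 2227: 365 days.
Sep 10, 2227 → Sep 10, 2228: 366 days (Feb 29, 2228 is in that span).
Sep 10, 2228 → Sep 10, 2229: 365 days.
Sep 10, 2229 → Sep 10, 2230: 365 days.
Sep 10, 2230 → Sep 10, 2231: 365 days.
Sep 10, 2231 → Sep 10, 2232: 366 days (Feb 29, 2232 is in that span).
Sep 10, 2232 → Sep 10, 2233: 365 days.
Sep 10, 2233 → Sep 10, 2234: 365 days.
Sep 10, 2234 → Sep 10, 2235: 365 days.
Sep 10, 2235 → Sep 10, 2236: 366 days (Feb 29, 2236 is in that span).
Sep 10, 2236 → Sep 10, 2237: 365 days.
Sep 10, 2237 → Sep 10, 2238: 365 days.
Sep 10, 2238 → Sep 10, 2239: 365 days.
Sep 10, 2239 → Sep 10, 2240: 366 days (Feb 29, 2240 is in that span).
Sep 10, 2240 → Sep 10, 2241: 365 days.
Sep 10, 2241 → Sep 10, 2242: 365 days.
Sep 10, 2242 → Oct 10, 2242: 30 days (September has 30).
Oct 10, 2242 → Nov 10, 2242: 31 days (October has 31).
Nov 10, 2242 → Dec 10, 2242: 30 days (November has 30).
Dec 10, 2242 → Jan 10, 2243: 31 days (December has 31).
Jan 10, 2243 → Feb 10, 2243: 31 days (January has 31).
Feb 10, 2243 → Mar 10, 2243: 28 days (February has 28).
Mar 10, 2243 → Apr 10, 2243: 31 days (March has 31).
Apr 10, 2243 → May 10, 2243: 30 days (April has 30).
May 10, 2243 → Jun 10, 2243: 31 days (May has 31).
Jun 10, 2243 → Jun 14, 2243: 4 days.
Total: 6121 days.

6121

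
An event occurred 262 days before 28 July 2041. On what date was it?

−28 → Jun 30, 2041 (end of Jun, 30 days; 234 left).
−30 → May 31, 2041 (end of May, 31 days; 204 left).
−31 → Apr 30, 2041 (end of Apr, 30 days; 173 left).
−30 → Mar 31, 2041 (end of Mar, 31 days; 143 left).
−31 → Feb 28, 2041 (end of Feb, 28 days; 112 left).
−28 → Jan 31, 2041 (end of Jan, 31 days; 84 left).
−31 → Dec 31, 2040 (end of Dec, 31 days; 53 left).
−31 → Nov 30, 2040 (end of Nov, 30 days; 22 left).
−22 → Nov 8, 2040.

November 8, 2040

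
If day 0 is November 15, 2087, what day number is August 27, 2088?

Nov 15, 2087 → Dec 15, 2087: 30 days (November has 30).
Dec 15, 2087 → Jan 15, 2088: 31 days (December has 31).
Jan 15, 2088 → Feb 15, 2088: 31 days (January has 31).
Feb 15, 2088 → Mar 15, 2088: 29 days (February has 29).
Mar 15, 2088 → Apr 15, 2088: 31 days (March has 31).
Apr 15, 2088 → May 15, 2088: 30 days (April has 30).
May 15, 2088 → Jun 15, 2088: 31 days (May has 31).
Jun 15, 2088 → Jul 15, 2088: 30 days (June has 30).
Jul 15, 2088 → Aug 15, 2088: 31 days (July has 31).
Aug 15, 2088 → Aug 27, 2088: 12 days.
Total: 286 days.

286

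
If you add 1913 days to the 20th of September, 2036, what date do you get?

+365 (one year) → Sep 20, 2037 (1548 left).
+365 (one year) → Sep 20, 2038 (1183 left).
+365 (one year) → Sep 20, 2039 (818 left).
+366 (one year; includes Feb 29, 2040) → Sep 20, 2040 (452 left).
+365 (one year) → Sep 20, 2041 (87 left).
Sep has 30 days: +11 → Oct 1, 2041 (76 left).
Oct has 31 days: +31 → Nov 1, 2041 (45 left).
Nov has 30 days: +30 → Dec 1, 2041 (15 left).
+15 → Dec 16, 2041.

December 16, 2041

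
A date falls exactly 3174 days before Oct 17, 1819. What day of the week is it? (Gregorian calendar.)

Thursday

First find the weekday of Oct 17, 1819. Doomsday rule: the anchor day for the 1800s is Friday. For year 19: 19÷12 = 1 r 7, and 7÷4 = 1, so 1+7+1 = 9.
Friday + 9 ≡ Sunday — that's 1819's doomsday.
In October the doomsday date is Oct 10.
Oct 17 is 7 days after Oct 10; 7 mod 7 = 0, so Sunday + 0 = Sunday.
3174 mod 7 = 3, so 3174 days before a Sunday is Sunday − 3 = Thursday.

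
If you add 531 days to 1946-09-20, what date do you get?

+365 (one year) → Sep 20, 1947 (166 left).
Sep has 30 days: +11 → Oct 1, 1947 (155 left).
Oct has 31 days: +31 → Nov 1, 1947 (124 left).
Nov has 30 days: +30 → Dec 1, 1947 (94 left).
Dec has 31 days: +31 → Jan 1, 1948 (63 left).
Jan has 31 days: +31 → Feb 1, 1948 (32 left).
Feb has 29 days: +29 → Mar 1, 1948 (3 left).
+3 → Mar 4, 1948.

March 4, 1948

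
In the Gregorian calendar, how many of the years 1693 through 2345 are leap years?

Multiples of 4 in [1693,2345]: 163.
Of those, multiples of 100: 7 (not leap unless ÷400).
Multiples of 400: 1.
Leap years = 163 − 7 + 1 = 157.

157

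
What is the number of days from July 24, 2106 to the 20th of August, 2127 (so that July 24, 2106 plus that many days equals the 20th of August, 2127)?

7697

Jul 24, 2106 → Jul 24, 2107: 365 days.
Jul 24, 2107 → Jul 24, 2108: 366 days (Feb 29, 2108 is in that span).
Jul 24, 2108 → Jul 24, 2109: 365 days.
Jul 24, 2109 → Jul 24, 2110: 365 days.
Jul 24, 2110 → Jul 24, 2111: 365 days.
Jul 24, 2111 → Jul 24, 2112: 366 days (Feb 29, 2112 is in that span).
Jul 24, 2112 → Jul 24, 2113: 365 days.
Jul 24, 2113 → Jul 24, 2114: 365 days.
Jul 24, 2114 → Jul 24, 2115: 365 days.
Jul 24, 2115 → Jul 24, 2116: 366 days (Feb 29, 2116 is in that span).
Jul 24, 2116 → Jul 24, 2117: 365 days.
Jul 24, 2117 → Jul 24, 2118: 365 days.
Jul 24, 2118 → Jul 24, 2119: 365 days.
Jul 24, 2119 → Jul 24, 2120: 366 days (Feb 29, 2120 is in that span).
Jul 24, 2120 → Jul 24, 2121: 365 days.
Jul 24, 2121 → Jul 24, 2122: 365 days.
Jul 24, 2122 → Jul 24, 2123: 365 days.
Jul 24, 2123 → Jul 24, 2124: 366 days (Feb 29, 2124 is in that span).
Jul 24, 2124 → Jul 24, 2125: 365 days.
Jul 24, 2125 → Jul 24, 2126: 365 days.
Jul 24, 2126 → Aug 24, 2126: 31 days (July has 31).
Aug 24, 2126 → Sep 24, 2126: 31 days (August has 31).
Sep 24, 2126 → Oct 24, 2126: 30 days (September has 30).
Oct 24, 2126 → Nov 24, 2126: 31 days (October has 31).
Nov 24, 2126 → Dec 24, 2126: 30 days (November has 30).
Dec 24, 2126 → Jan 24, 2127: 31 days (December has 31).
Jan 24, 2127 → Feb 24, 2127: 31 days (January has 31).
Feb 24, 2127 → Mar 24, 2127: 28 days (February has 28).
Mar 24, 2127 → Apr 24, 2127: 31 days (March has 31).
Apr 24, 2127 → May 24, 2127: 30 days (April has 30).
May 24, 2127 → Jun 24, 2127: 31 days (May has 31).
Jun 24, 2127 → Jul 24, 2127: 30 days (June has 30).
Jul 24, 2127 → Aug 20, 2127: 27 days.
Total: 7697 days.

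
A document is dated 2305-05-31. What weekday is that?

Doomsday rule: the anchor day for the 2300s is Wednesday. For year 05: 5÷12 = 0 r 5, and 5÷4 = 1, so 0+5+1 = 6.
Wednesday + 6 ≡ Tuesday — that's 2305's doomsday.
In May the doomsday date is May 9.
May 31 is 22 days after May 9; 22 mod 7 = 1, so Tuesday + 1 = Wednesday.

Wednesday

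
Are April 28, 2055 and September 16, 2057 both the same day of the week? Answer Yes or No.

From Apr 28, 2055 to Sep 16, 2057 is 872 days.
872 mod 7 = 4, so they are different weekdays.
(Apr 28, 2055 is a Wednesday; Sep 16, 2057 is a Sunday.)

No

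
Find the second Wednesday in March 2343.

March 1, 2343 is a Monday.
The first Wednesday is therefore March 3 (2 days later).
The second Wednesday is 3 + 1×7 = March 10.

March 10, 2343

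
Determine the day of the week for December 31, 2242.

Doomsday rule: the anchor day for the 2200s is Friday. For year 42: 42÷12 = 3 r 6, and 6÷4 = 1, so 3+6+1 = 10.
Friday + 10 ≡ Monday — that's 2242's doomsday.
In December the doomsday date is Dec 12.
Dec 31 is 19 days after Dec 12; 19 mod 7 = 5, so Monday + 5 = Saturday.

Saturday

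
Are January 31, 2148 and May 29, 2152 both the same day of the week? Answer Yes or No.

From Jan 31, 2148 to May 29, 2152 is 1580 days.
1580 mod 7 = 5, so they are different weekdays.
(Jan 31, 2148 is a Wednesday; May 29, 2152 is a Monday.)

No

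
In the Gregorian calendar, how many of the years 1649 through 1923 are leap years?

Multiples of 4 in [1649,1923]: 68.
Of those, multiples of 100: 3 (not leap unless ÷400).
Multiples of 400: 0.
Leap years = 68 − 3 + 0 = 65.

65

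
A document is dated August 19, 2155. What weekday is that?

Doomsday rule: the anchor day for the 2100s is Sunday. For year 55: 55÷12 = 4 r 7, and 7÷4 = 1, so 4+7+1 = 12.
Sunday + 12 ≡ Friday — that's 2155's doomsday.
In August the doomsday date is Aug 8.
Aug 19 is 11 days after Aug 8; 11 mod 7 = 4, so Friday + 4 = Tuesday.

Tuesday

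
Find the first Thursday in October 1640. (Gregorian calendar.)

October 4, 1640

October 1, 1640 is a Monday.
The first Thursday is therefore October 4 (3 days later).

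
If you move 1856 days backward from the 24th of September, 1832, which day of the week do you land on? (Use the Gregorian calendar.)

First find the weekday of Sep 24, 1832. Doomsday rule: the anchor day for the 1800s is Friday. For year 32: 32÷12 = 2 r 8, and 8÷4 = 2, so 2+8+2 = 12.
Friday + 12 ≡ Wednesday — that's 1832's doomsday.
In September the doomsday date is Sep 5.
Sep 24 is 19 days after Sep 5; 19 mod 7 = 5, so Wednesday + 5 = Monday.
1856 mod 7 = 1, so 1856 days before a Monday is Monday − 1 = Sunday.

Sunday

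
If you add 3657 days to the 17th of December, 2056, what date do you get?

December 22, 2066

+365 (one year) → Dec 17, 2057 (3292 left).
+365 (one year) → Dec 17, 2058 (2927 left).
+365 (one year) → Dec 17, 2059 (2562 left).
+366 (one year; includes Feb 29, 2060) → Dec 17, 2060 (2196 left).
+365 (one year) → Dec 17, 2061 (1831 left).
+365 (one year) → Dec 17, 2062 (1466 left).
+365 (one year) → Dec 17, 2063 (1101 left).
+366 (one year; includes Feb 29, 2064) → Dec 17, 2064 (735 left).
+365 (one year) → Dec 17, 2065 (370 left).
Dec has 31 days: +15 → Jan 1, 2066 (355 left).
Jan has 31 days: +31 → Feb 1, 2066 (324 left).
Feb has 28 days: +28 → Mar 1, 2066 (296 left).
Mar has 31 days: +31 → Apr 1, 2066 (265 left).
Apr has 30 days: +30 → May 1, 2066 (235 left).
May has 31 days: +31 → Jun 1, 2066 (204 left).
Jun has 30 days: +30 → Jul 1, 2066 (174 left).
Jul has 31 days: +31 → Aug 1, 2066 (143 left).
Aug has 31 days: +31 → Sep 1, 2066 (112 left).
Sep has 30 days: +30 → Oct 1, 2066 (82 left).
Oct has 31 days: +31 → Nov 1, 2066 (51 left).
Nov has 30 days: +30 → Dec 1, 2066 (21 left).
+21 → Dec 22, 2066.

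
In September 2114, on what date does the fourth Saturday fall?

September 1, 2114 is a Saturday.
The first Saturday is therefore September 1 (same day).
The fourth Saturday is 1 + 3×7 = September 22.

September 22, 2114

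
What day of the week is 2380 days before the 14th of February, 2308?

First find the weekday of Feb 14, 2308. Doomsday rule: the anchor day for the 2300s is Wednesday. For year 08: 8÷12 = 0 r 8, and 8÷4 = 2, so 0+8+2 = 10.
Wednesday + 10 ≡ Saturday — that's 2308's doomsday.
In February the doomsday date is Feb 29 (2308 is a leap year (divisible by 4)).
Feb 14 is 15 days before Feb 29; 15 mod 7 = 1, so Saturday − 1 = Friday.
2380 mod 7 = 0, so 2380 days before a Friday is Friday − 0 = Friday.

Friday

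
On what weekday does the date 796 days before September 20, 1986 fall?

Sep 20, 1986 is a Saturday.
796 mod 7 = 5, so 796 days before a Saturday is Saturday − 5 = Monday.

Monday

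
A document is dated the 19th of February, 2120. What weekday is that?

Monday

Doomsday rule: the anchor day for the 2100s is Sunday. For year 20: 20÷12 = 1 r 8, and 8÷4 = 2, so 1+8+2 = 11.
Sunday + 11 ≡ Thursday — that's 2120's doomsday.
In February the doomsday date is Feb 29 (2120 is a leap year (divisible by 4)).
Feb 19 is 10 days before Feb 29; 10 mod 7 = 3, so Thursday − 3 = Monday.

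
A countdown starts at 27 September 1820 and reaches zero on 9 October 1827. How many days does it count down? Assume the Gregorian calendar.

2568

Sep 27, 1820 → Sep 27, 1821: 365 days.
Sep 27, 1821 → Sep 27, 1822: 365 days.
Sep 27, 1822 → Sep 27, 1823: 365 days.
Sep 27, 1823 → Sep 27, 1824: 366 days (Feb 29, 1824 is in that span).
Sep 27, 1824 → Sep 27, 1825: 365 days.
Sep 27, 1825 → Sep 27, 1826: 365 days.
Sep 27, 1826 → Oct 27, 1826: 30 days (September has 30).
Oct 27, 1826 → Nov 27, 1826: 31 days (October has 31).
Nov 27, 1826 → Dec 27, 1826: 30 days (November has 30).
Dec 27, 1826 → Jan 27, 1827: 31 days (December has 31).
Jan 27, 1827 → Feb 27, 1827: 31 days (January has 31).
Feb 27, 1827 → Mar 27, 1827: 28 days (February has 28).
Mar 27, 1827 → Apr 27, 1827: 31 days (March has 31).
Apr 27, 1827 → May 27, 1827: 30 days (April has 30).
May 27, 1827 → Jun 27, 1827: 31 days (May has 31).
Jun 27, 1827 → Jul 27, 1827: 30 days (June has 30).
Jul 27, 1827 → Aug 27, 1827: 31 days (July has 31).
Aug 27, 1827 → Sep 27, 1827: 31 days (August has 31).
Sep 27, 1827 → Oct 9, 1827: 12 days.
Total: 2568 days.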